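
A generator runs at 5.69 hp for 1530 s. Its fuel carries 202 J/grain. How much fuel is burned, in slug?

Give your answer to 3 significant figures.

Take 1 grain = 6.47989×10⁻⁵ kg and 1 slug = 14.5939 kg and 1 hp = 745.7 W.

5.69 hp → 4243.03 W
E = P × t = 4243.03 × 1530 = 6.49184×10⁶ J
202 J/grain → 3.11734×10⁶ J/kg
m = E / e_s = 6.49184×10⁶ / 3.11734×10⁶ = 2.08249 kg
In slug: 2.08249 / 14.5939 = 0.142696 slug

0.143 slug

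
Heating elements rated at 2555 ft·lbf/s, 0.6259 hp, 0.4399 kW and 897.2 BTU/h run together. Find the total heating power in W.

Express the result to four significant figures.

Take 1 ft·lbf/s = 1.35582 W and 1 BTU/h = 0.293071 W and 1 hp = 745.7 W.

4634 W

2555 ft·lbf/s × 1.35582 → 3464.12 W
0.6259 hp × 745.7 → 466.734 W
0.4399 kW × 1000 → 439.9 W
897.2 BTU/h × 0.293071 → 262.943 W
Sum: 3464.12 + 466.734 + 439.9 + 262.943 = 4633.7 W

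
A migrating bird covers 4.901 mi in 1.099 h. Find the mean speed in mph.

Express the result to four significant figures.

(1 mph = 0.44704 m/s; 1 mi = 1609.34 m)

4.459 mph

4.901 mi × 1609.34 = 7887.38 m
1.099 h × 3600 = 3956.4 s
v = d / t = 7887.38 m / 3956.4 s = 1.99357 m/s
1.99357 m/s ÷ (0.44704 m/s/mph) = 4.45949 mph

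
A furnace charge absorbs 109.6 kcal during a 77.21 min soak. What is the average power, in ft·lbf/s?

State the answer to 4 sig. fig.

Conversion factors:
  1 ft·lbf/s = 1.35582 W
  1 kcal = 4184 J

109.6 kcal × 4184 → 458566 J
77.21 min × 60 → 4632.6 s
P = E / t = 458566 J / 4632.6 s = 98.9867 W
98.9867 W ÷ (1.35582 W/ft·lbf/s) = 73.0087 ft·lbf/s

73.01 ft·lbf/s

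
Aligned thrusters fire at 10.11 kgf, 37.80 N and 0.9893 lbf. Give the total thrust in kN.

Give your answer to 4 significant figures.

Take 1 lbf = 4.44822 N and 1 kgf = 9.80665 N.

10.11 kgf × 9.80665 → 99.1452 N
37.80 N (already N)
0.9893 lbf × 4.44822 → 4.40062 N
Combined: 99.1452 + 37.8 + 4.40062 = 141.346 N
In kN: 141.346 / 1000 = 0.141346 kN

0.1413 kN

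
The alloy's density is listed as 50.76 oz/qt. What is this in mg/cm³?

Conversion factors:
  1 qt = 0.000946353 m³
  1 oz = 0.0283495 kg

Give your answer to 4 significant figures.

1521 mg/cm³

50.76 oz/qt × 0.0283495 kg/oz ÷ 0.000946353 m³/qt = 1520.6 kg/m³
1520.6 kg/m³ ÷ 10⁻⁶ kg/mg × 10⁻⁶ m³/cm³ = 1520.6 mg/cm³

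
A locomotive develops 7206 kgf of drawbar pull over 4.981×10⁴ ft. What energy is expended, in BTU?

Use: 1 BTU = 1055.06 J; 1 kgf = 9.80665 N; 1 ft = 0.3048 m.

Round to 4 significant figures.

7206 kgf × 9.80665 → 70666.7 N
4.981×10⁴ ft × 0.3048 → 15182.1 m
W = F × d = 70666.7 N × 15182.1 m = 1.07287×10⁹ J
1.07287×10⁹ J ÷ (1055.06 J/BTU) = 1.01688×10⁶ BTU

1.017×10⁶ BTU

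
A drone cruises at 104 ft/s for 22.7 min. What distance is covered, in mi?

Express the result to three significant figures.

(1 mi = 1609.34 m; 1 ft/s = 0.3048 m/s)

26.8 mi

104 ft/s × 0.3048 → 31.6992 m/s
22.7 min × 60 → 1362 s
d = v × t = 31.6992 m/s × 1362 s = 43174.3 m
43174.3 m ÷ (1609.34 m/mi) = 26.8273 mi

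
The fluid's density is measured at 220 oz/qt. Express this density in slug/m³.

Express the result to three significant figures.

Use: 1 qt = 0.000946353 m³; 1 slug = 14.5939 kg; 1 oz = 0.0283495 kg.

452 slug/m³

220 oz/qt × 0.0283495 kg/oz ÷ 0.000946353 m³/qt = 6590.45 kg/m³
6590.45 kg/m³ ÷ 14.5939 kg/slug = 451.589 slug/m³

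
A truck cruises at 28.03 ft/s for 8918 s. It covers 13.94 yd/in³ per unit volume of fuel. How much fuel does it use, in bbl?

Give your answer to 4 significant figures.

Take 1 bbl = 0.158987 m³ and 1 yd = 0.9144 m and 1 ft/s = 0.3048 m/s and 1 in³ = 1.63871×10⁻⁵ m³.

28.03 ft/s → 8.54354 m/s
d = v × t = 8.54354 × 8918 = 76191.3 m
13.94 yd/in³ → 777852 m/m³
V = d / (distance per unit fuel) = 76191.3 / 777852 = 0.0979509 m³
In bbl: 0.0979509 / 0.158987 = 0.616094 bbl

0.6161 bbl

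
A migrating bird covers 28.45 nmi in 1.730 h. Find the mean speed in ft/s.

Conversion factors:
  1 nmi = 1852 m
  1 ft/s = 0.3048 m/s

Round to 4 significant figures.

28.45 nmi × 1852 → 52689.4 m
1.730 h × 3600 → 6228 s
v = d / t = 52689.4 m / 6228 s = 8.46008 m/s
8.46008 m/s ÷ (0.3048 m/s/ft/s) = 27.7562 ft/s

27.76 ft/s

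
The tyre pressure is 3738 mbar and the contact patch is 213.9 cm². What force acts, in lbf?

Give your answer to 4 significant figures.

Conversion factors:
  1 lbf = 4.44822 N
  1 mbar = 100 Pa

3738 mbar × 100 → 373800 Pa
213.9 cm² × 0.0001 → 0.02139 m²
F = P × A = 373800 Pa × 0.02139 m² = 7995.58 N
7995.58 N ÷ (4.44822 N/lbf) = 1797.48 lbf

1797 lbf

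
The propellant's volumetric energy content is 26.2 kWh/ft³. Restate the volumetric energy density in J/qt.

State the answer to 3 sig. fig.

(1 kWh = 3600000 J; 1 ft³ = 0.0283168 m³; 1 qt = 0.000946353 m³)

3.15×10⁶ J/qt

26.2 kWh/ft³ × 3600000 J/kWh ÷ 0.0283168 m³/ft³ = 3.33088×10⁹ J/m³
3.33088×10⁹ J/m³ × 0.000946353 m³/qt = 3.15219×10⁶ J/qt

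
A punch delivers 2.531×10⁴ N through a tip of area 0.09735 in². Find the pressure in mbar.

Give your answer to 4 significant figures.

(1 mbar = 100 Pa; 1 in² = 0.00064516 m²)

0.09735 in² × 0.00064516 → 6.28063×10⁻⁵ m²
P = F / A = 25310 N / 6.28063×10⁻⁵ m² = 4.02985×10⁸ Pa
4.02985×10⁸ Pa ÷ (100 Pa/mbar) = 4.02985×10⁶ mbar

4.030×10⁶ mbar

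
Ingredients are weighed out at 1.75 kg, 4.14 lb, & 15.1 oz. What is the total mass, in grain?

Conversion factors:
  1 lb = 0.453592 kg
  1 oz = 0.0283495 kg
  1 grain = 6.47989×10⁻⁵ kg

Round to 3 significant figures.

1.75 kg (already kg)
4.14 lb × 0.453592 = 1.87787 kg
15.1 oz × 0.0283495 = 0.428077 kg
Combined: 1.75 + 1.87787 + 0.428077 = 4.05595 kg
In grain: 4.05595 / 6.47989×10⁻⁵ = 62592.9 grain

6.26×10⁴ grain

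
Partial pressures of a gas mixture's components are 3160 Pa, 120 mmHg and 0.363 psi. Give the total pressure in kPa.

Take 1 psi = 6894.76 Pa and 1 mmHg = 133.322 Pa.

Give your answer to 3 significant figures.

21.7 kPa

3160 Pa (already Pa)
120 mmHg × 133.322 → 15998.6 Pa
0.363 psi × 6894.76 → 2502.8 Pa
Sum: 3160 + 15998.6 + 2502.8 = 21661.4 Pa
In kPa: 21661.4 / 1000 = 21.6614 kPa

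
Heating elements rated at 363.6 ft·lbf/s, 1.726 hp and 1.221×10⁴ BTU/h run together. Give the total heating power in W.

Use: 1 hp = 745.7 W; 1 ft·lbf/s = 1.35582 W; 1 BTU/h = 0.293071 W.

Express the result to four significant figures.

5358 W

363.6 ft·lbf/s × 1.35582 = 492.976 W
1.726 hp × 745.7 = 1287.08 W
1.221×10⁴ BTU/h × 0.293071 = 3578.4 W
Combined: 492.976 + 1287.08 + 3578.4 = 5358.46 W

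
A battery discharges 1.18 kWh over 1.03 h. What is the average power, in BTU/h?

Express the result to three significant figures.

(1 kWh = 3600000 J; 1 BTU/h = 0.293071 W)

3910 BTU/h

1.18 kWh × 3600000 → 4.248×10⁶ J
1.03 h × 3600 → 3708 s
P = E / t = 4.248×10⁶ J / 3708 s = 1145.63 W
1145.63 W ÷ (0.293071 W/BTU/h) = 3909.05 BTU/h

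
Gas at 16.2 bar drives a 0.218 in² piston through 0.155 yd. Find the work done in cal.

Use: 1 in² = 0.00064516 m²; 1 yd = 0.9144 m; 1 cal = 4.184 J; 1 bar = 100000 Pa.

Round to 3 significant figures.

16.2 bar → 1.62×10⁶ Pa
0.218 in² → 1.40645×10⁻⁴ m²
F = P × A = 1.62×10⁶ × 1.40645×10⁻⁴ = 227.845 N
0.155 yd → 0.141732 m
W = F × d = 227.845 × 0.141732 = 32.2929 J
In cal: 32.2929 / 4.184 = 7.71819 cal

7.72 cal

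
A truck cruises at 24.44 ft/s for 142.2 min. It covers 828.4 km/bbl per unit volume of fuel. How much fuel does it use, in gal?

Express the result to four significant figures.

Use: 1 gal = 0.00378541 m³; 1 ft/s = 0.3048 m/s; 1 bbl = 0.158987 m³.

24.44 ft/s → 7.44931 m/s
142.2 min → 8532 s
d = v × t = 7.44931 × 8532 = 63557.5 m
828.4 km/bbl → 5.21049×10⁶ m/m³
V = d / (distance per unit fuel) = 63557.5 / 5.21049×10⁶ = 0.012198 m³
In gal: 0.012198 / 0.00378541 = 3.22237 gal

3.222 gal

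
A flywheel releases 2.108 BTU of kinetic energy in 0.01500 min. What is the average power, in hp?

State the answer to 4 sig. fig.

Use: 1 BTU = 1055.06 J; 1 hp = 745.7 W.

3.314 hp

2.108 BTU × 1055.06 → 2224.07 J
0.01500 min × 60 → 0.9 s
P = E / t = 2224.07 J / 0.9 s = 2471.19 W
2471.19 W ÷ (745.7 W/hp) = 3.31392 hp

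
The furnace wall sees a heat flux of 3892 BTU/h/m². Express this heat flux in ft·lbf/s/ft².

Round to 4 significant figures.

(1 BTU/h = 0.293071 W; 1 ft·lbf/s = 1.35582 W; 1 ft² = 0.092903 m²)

3892 BTU/h/m² × 0.293071 W/BTU/h = 1140.63 W/m²
1140.63 W/m² ÷ 1.35582 W/ft·lbf/s × 0.092903 m²/ft² = 78.1578 ft·lbf/s/ft²

78.16 ft·lbf/s/ft²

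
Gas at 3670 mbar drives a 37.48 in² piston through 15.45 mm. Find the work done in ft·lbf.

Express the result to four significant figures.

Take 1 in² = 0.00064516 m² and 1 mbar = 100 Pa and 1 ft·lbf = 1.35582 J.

101.1 ft·lbf

3670 mbar → 367000 Pa
37.48 in² → 0.0241806 m²
F = P × A = 367000 × 0.0241806 = 8874.28 N
15.45 mm → 0.01545 m
W = F × d = 8874.28 × 0.01545 = 137.108 J
In ft·lbf: 137.108 / 1.35582 = 101.126 ft·lbf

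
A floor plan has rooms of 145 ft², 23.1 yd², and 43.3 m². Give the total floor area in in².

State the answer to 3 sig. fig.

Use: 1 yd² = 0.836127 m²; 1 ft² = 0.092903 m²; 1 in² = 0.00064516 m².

1.18×10⁵ in²

145 ft² × 0.092903 → 13.4709 m²
23.1 yd² × 0.836127 → 19.3145 m²
43.3 m² (already m²)
Total: 13.4709 + 19.3145 + 43.3 = 76.0854 m²
In in²: 76.0854 / 0.00064516 = 117933 in²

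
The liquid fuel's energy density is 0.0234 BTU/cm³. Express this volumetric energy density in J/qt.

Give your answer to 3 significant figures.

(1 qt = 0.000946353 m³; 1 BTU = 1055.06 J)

0.0234 BTU/cm³ × 1055.06 J/BTU ÷ 10⁻⁶ m³/cm³ = 2.46884×10⁷ J/m³
2.46884×10⁷ J/m³ × 0.000946353 m³/qt = 23363.9 J/qt

2.34×10⁴ J/qt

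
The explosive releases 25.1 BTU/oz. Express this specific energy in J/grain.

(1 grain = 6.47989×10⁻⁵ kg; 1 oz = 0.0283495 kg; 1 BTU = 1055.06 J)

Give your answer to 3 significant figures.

25.1 BTU/oz × 1055.06 J/BTU ÷ 0.0283495 kg/oz = 934126 J/kg
934126 J/kg × 6.47989×10⁻⁵ kg/grain = 60.5303 J/grain

60.5 J/grain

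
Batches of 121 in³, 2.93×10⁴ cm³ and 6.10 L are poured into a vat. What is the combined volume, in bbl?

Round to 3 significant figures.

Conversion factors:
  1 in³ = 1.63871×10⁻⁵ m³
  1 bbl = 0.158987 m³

0.235 bbl

121 in³ × 1.63871×10⁻⁵ = 0.00198284 m³
2.93×10⁴ cm³ × 10⁻⁶ = 0.0293 m³
6.10 L × 0.001 = 0.0061 m³
Total: 0.00198284 + 0.0293 + 0.0061 = 0.0373828 m³
In bbl: 0.0373828 / 0.158987 = 0.235131 bbl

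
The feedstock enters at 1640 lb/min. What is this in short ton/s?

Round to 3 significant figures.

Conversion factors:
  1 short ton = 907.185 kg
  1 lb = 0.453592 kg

0.0137 short ton/s

1640 lb/min × 0.453592 kg/lb ÷ 60 s/min = 12.3982 kg/s
12.3982 kg/s ÷ 907.185 kg/short ton = 0.0136667 short ton/s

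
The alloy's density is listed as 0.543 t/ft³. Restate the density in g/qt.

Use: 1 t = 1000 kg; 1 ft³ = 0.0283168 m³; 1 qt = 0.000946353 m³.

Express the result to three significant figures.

1.81×10⁴ g/qt

0.543 t/ft³ × 1000 kg/t ÷ 0.0283168 m³/ft³ = 19175.9 kg/m³
19175.9 kg/m³ ÷ 0.001 kg/g × 0.000946353 m³/qt = 18147.2 g/qt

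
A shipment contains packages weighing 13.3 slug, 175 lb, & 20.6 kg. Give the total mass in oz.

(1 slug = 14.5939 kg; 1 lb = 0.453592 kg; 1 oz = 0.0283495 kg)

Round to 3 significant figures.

13.3 slug × 14.5939 = 194.099 kg
175 lb × 0.453592 = 79.3786 kg
20.6 kg (already kg)
Sum: 194.099 + 79.3786 + 20.6 = 294.078 kg
In oz: 294.078 / 0.0283495 = 10373.3 oz

1.04×10⁴ oz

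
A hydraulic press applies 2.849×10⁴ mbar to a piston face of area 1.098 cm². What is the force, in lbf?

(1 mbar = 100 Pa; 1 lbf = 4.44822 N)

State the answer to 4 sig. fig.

2.849×10⁴ mbar × 100 → 2.849×10⁶ Pa
1.098 cm² × 0.0001 → 1.098×10⁻⁴ m²
F = P × A = 2.849×10⁶ Pa × 1.098×10⁻⁴ m² = 312.82 N
312.82 N ÷ (4.44822 N/lbf) = 70.3248 lbf

70.32 lbf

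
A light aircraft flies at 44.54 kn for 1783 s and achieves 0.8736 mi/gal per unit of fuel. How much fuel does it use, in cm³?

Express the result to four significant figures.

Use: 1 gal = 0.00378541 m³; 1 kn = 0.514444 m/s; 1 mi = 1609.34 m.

44.54 kn → 22.9133 m/s
d = v × t = 22.9133 × 1783 = 40854.4 m
0.8736 mi/gal → 371405 m/m³
V = d / (distance per unit fuel) = 40854.4 / 371405 = 0.11 m³
In cm³: 0.11 / 10⁻⁶ = 110000 cm³

1.100×10⁵ cm³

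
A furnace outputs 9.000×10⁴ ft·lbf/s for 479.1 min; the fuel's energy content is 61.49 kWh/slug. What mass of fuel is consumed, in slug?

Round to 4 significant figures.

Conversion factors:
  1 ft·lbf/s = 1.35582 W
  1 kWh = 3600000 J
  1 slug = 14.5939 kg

9.000×10⁴ ft·lbf/s → 122024 W
479.1 min → 28746 s
E = P × t = 122024 × 28746 = 3.5077×10⁹ J
61.49 kWh/slug → 1.51683×10⁷ J/kg
m = E / e_s = 3.5077×10⁹ / 1.51683×10⁷ = 231.252 kg
In slug: 231.252 / 14.5939 = 15.8458 slug

15.85 slug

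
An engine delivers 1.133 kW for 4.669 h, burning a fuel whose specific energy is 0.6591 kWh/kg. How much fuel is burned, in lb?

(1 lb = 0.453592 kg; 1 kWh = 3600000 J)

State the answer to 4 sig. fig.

1.133 kW → 1133 W
4.669 h → 16808.4 s
E = P × t = 1133 × 16808.4 = 1.90439×10⁷ J
0.6591 kWh/kg → 2.37276×10⁶ J/kg
m = E / e_s = 1.90439×10⁷ / 2.37276×10⁶ = 8.02605 kg
In lb: 8.02605 / 0.453592 = 17.6944 lb

17.69 lb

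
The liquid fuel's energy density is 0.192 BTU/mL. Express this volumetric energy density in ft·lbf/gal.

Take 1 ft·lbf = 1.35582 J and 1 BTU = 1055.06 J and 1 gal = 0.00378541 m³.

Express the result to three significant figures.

0.192 BTU/mL × 1055.06 J/BTU ÷ 10⁻⁶ m³/mL = 2.02572×10⁸ J/m³
2.02572×10⁸ J/m³ ÷ 1.35582 J/ft·lbf × 0.00378541 m³/gal = 565575 ft·lbf/gal

5.66×10⁵ ft·lbf/gal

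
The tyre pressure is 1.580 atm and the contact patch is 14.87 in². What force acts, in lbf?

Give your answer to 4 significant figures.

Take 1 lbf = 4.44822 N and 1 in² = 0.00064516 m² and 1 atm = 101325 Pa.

1.580 atm × 101325 = 160094 Pa
14.87 in² × 0.00064516 = 0.00959353 m²
F = P × A = 160094 Pa × 0.00959353 m² = 1535.87 N
1535.87 N ÷ (4.44822 N/lbf) = 345.277 lbf

345.3 lbf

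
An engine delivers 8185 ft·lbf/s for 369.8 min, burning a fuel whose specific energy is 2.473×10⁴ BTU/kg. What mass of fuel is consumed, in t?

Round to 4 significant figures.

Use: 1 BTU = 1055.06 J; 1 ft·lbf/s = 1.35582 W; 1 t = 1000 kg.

0.009437 t

8185 ft·lbf/s → 11097.4 W
369.8 min → 22188 s
E = P × t = 11097.4 × 22188 = 2.46229×10⁸ J
2.473×10⁴ BTU/kg → 2.60916×10⁷ J/kg
m = E / e_s = 2.46229×10⁸ / 2.60916×10⁷ = 9.4371 kg
In t: 9.4371 / 1000 = 0.0094371 t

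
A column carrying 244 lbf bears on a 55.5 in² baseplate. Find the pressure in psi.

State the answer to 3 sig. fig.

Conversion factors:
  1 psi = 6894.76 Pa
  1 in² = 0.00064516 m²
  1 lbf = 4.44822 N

244 lbf × 4.44822 → 1085.37 N
55.5 in² × 0.00064516 → 0.0358064 m²
P = F / A = 1085.37 N / 0.0358064 m² = 30312.2 Pa
30312.2 Pa ÷ (6894.76 Pa/psi) = 4.39641 psi

4.40 psi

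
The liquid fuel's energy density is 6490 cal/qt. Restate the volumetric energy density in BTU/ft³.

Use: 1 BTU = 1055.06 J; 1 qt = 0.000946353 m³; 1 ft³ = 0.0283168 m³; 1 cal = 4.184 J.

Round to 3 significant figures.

770 BTU/ft³

6490 cal/qt × 4.184 J/cal ÷ 0.000946353 m³/qt = 2.86935×10⁷ J/m³
2.86935×10⁷ J/m³ ÷ 1055.06 J/BTU × 0.0283168 m³/ft³ = 770.106 BTU/ft³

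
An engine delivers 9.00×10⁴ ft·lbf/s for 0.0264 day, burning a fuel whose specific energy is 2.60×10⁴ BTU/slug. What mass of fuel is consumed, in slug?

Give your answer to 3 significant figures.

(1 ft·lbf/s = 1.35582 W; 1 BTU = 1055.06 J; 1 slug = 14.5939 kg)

10.1 slug

9.00×10⁴ ft·lbf/s → 122024 W
0.0264 day → 2280.96 s
E = P × t = 122024 × 2280.96 = 2.78332×10⁸ J
2.60×10⁴ BTU/slug → 1.87966×10⁶ J/kg
m = E / e_s = 2.78332×10⁸ / 1.87966×10⁶ = 148.076 kg
In slug: 148.076 / 14.5939 = 10.1464 slug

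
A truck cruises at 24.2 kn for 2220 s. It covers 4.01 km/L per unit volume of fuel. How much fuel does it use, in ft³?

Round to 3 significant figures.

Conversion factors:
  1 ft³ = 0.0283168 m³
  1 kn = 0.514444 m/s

24.2 kn → 12.4495 m/s
d = v × t = 12.4495 × 2220 = 27637.9 m
4.01 km/L → 4.01×10⁶ m/m³
V = d / (distance per unit fuel) = 27637.9 / 4.01×10⁶ = 0.00689224 m³
In ft³: 0.00689224 / 0.0283168 = 0.243398 ft³

0.243 ft³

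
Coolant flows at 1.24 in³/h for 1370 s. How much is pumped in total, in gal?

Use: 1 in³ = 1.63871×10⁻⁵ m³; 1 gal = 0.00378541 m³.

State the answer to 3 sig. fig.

0.00204 gal

1.24 in³/h → 5.64445×10⁻⁹ m³/s
V = Q × t = 5.64445×10⁻⁹ × 1370 = 7.7329×10⁻⁶ m³
In gal: 7.7329×10⁻⁶ / 0.00378541 = 0.00204282 gal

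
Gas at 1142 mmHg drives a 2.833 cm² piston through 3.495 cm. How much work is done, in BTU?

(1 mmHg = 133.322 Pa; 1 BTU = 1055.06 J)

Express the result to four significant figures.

0.001429 BTU

1142 mmHg → 152254 Pa
2.833 cm² → 2.833×10⁻⁴ m²
F = P × A = 152254 × 2.833×10⁻⁴ = 43.1336 N
3.495 cm → 0.03495 m
W = F × d = 43.1336 × 0.03495 = 1.50752 J
In BTU: 1.50752 / 1055.06 = 0.00142885 BTU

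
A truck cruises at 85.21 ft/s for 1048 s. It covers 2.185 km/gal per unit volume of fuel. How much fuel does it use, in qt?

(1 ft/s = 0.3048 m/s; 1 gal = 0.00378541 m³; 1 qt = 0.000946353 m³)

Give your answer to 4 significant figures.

49.83 qt

85.21 ft/s → 25.972 m/s
d = v × t = 25.972 × 1048 = 27218.7 m
2.185 km/gal → 577216 m/m³
V = d / (distance per unit fuel) = 27218.7 / 577216 = 0.0471551 m³
In qt: 0.0471551 / 0.000946353 = 49.8282 qt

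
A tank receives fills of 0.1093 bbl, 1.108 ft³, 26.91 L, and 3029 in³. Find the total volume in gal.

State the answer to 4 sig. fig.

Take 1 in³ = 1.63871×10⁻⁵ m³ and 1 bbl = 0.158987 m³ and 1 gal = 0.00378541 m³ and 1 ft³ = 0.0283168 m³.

0.1093 bbl × 0.158987 = 0.0173773 m³
1.108 ft³ × 0.0283168 = 0.031375 m³
26.91 L × 0.001 = 0.02691 m³
3029 in³ × 1.63871×10⁻⁵ = 0.0496365 m³
Combined: 0.0173773 + 0.031375 + 0.02691 + 0.0496365 = 0.125299 m³
In gal: 0.125299 / 0.00378541 = 33.1005 gal

33.10 gal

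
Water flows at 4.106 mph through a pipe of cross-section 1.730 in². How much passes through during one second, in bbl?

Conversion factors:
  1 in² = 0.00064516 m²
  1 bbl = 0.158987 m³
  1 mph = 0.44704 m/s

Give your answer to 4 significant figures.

4.106 mph × 0.44704 → 1.83555 m/s
1.730 in² × 0.00064516 → 0.00111613 m²
V = v × A × t = 1.83555 m/s × 0.00111613 m² × 1 s = 0.00204871 m³
0.00204871 m³ ÷ (0.158987 m³/bbl) = 0.012886 bbl

0.01289 bbl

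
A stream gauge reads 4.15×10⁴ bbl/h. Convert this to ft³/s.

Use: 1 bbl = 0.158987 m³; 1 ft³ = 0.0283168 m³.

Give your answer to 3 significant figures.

4.15×10⁴ bbl/h × 0.158987 m³/bbl ÷ 3600 s/h = 1.83277 m³/s
1.83277 m³/s ÷ 0.0283168 m³/ft³ = 64.7238 ft³/s

64.7 ft³/s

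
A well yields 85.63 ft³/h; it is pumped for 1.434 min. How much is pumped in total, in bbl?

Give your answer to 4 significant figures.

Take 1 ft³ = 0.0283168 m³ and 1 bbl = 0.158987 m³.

85.63 ft³/h → 6.73547×10⁻⁴ m³/s
1.434 min → 86.04 s
V = Q × t = 6.73547×10⁻⁴ × 86.04 = 0.057952 m³
In bbl: 0.057952 / 0.158987 = 0.364508 bbl

0.3645 bbl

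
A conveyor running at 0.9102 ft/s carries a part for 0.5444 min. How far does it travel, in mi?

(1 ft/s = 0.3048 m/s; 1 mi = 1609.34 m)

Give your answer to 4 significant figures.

0.9102 ft/s × 0.3048 = 0.277429 m/s
0.5444 min × 60 = 32.664 s
d = v × t = 0.277429 m/s × 32.664 s = 9.06194 m
9.06194 m ÷ (1609.34 m/mi) = 0.00563084 mi

0.005631 mi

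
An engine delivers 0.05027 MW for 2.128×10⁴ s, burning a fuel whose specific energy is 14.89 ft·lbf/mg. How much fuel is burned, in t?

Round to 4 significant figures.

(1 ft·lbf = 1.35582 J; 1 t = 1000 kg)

0.05027 MW → 50270 W
E = P × t = 50270 × 21280 = 1.06975×10⁹ J
14.89 ft·lbf/mg → 2.01882×10⁷ J/kg
m = E / e_s = 1.06975×10⁹ / 2.01882×10⁷ = 52.9889 kg
In t: 52.9889 / 1000 = 0.0529889 t

0.05299 t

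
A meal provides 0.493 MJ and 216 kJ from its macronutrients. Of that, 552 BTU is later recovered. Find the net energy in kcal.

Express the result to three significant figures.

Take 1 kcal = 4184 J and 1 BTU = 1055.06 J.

0.493 MJ × 1000000 → 493000 J
216 kJ × 1000 → 216000 J
552 BTU × 1055.06 → 582393 J
Net: 493000 + 216000 − 582393 = 126607 J
In kcal: 126607 / 4184 = 30.2598 kcal

30.3 kcal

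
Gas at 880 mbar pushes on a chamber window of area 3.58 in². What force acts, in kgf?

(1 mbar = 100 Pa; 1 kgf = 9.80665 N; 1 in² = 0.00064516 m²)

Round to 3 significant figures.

880 mbar × 100 → 88000 Pa
3.58 in² × 0.00064516 → 0.00230967 m²
F = P × A = 88000 Pa × 0.00230967 m² = 203.251 N
203.251 N ÷ (9.80665 N/kgf) = 20.7258 kgf

20.7 kgf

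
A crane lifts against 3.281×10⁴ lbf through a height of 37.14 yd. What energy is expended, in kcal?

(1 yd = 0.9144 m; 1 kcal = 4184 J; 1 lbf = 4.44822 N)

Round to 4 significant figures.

1185 kcal

3.281×10⁴ lbf × 4.44822 → 145946 N
37.14 yd × 0.9144 → 33.9608 m
W = F × d = 145946 N × 33.9608 m = 4.95644×10⁶ J
4.95644×10⁶ J ÷ (4184 J/kcal) = 1184.62 kcal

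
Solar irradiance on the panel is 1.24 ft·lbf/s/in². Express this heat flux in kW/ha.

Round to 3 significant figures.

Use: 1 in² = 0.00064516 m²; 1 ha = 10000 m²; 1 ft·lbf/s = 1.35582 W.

1.24 ft·lbf/s/in² × 1.35582 W/ft·lbf/s ÷ 0.00064516 m²/in² = 2605.89 W/m²
2605.89 W/m² ÷ 1000 W/kW × 10000 m²/ha = 26058.9 kW/ha

2.61×10⁴ kW/ha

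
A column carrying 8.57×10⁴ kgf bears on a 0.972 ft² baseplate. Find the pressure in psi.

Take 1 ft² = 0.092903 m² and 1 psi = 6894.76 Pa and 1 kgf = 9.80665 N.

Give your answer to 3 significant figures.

1350 psi

8.57×10⁴ kgf × 9.80665 = 840430 N
0.972 ft² × 0.092903 = 0.0903017 m²
P = F / A = 840430 N / 0.0903017 m² = 9.30691×10⁶ Pa
9.30691×10⁶ Pa ÷ (6894.76 Pa/psi) = 1349.85 psi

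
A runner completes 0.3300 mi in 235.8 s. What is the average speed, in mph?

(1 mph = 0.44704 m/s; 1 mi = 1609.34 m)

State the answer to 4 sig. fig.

0.3300 mi × 1609.34 = 531.082 m
v = d / t = 531.082 m / 235.8 s = 2.25226 m/s
2.25226 m/s ÷ (0.44704 m/s/mph) = 5.03816 mph

5.038 mph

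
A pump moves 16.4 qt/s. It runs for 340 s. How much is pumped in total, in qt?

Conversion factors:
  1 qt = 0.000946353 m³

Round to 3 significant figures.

16.4 qt/s → 0.0155202 m³/s
V = Q × t = 0.0155202 × 340 = 5.27687 m³
In qt: 5.27687 / 0.000946353 = 5576.01 qt

5580 qt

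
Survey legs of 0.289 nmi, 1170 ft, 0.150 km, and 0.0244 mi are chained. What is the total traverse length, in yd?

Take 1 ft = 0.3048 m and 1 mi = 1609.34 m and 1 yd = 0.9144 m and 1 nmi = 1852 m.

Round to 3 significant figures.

0.289 nmi × 1852 → 535.228 m
1170 ft × 0.3048 → 356.616 m
0.150 km × 1000 → 150 m
0.0244 mi × 1609.34 → 39.2679 m
Combined: 535.228 + 356.616 + 150 + 39.2679 = 1081.11 m
In yd: 1081.11 / 0.9144 = 1182.32 yd

1180 yd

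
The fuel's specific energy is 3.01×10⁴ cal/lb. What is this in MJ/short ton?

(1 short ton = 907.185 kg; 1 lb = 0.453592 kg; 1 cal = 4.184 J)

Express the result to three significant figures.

252 MJ/short ton

3.01×10⁴ cal/lb × 4.184 J/cal ÷ 0.453592 kg/lb = 277647 J/kg
277647 J/kg ÷ 1000000 J/MJ × 907.185 kg/short ton = 251.877 MJ/short ton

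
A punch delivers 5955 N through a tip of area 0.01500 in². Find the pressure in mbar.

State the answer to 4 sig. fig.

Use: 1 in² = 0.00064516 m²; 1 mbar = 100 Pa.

6.154×10⁶ mbar

0.01500 in² × 0.00064516 → 9.6774×10⁻⁶ m²
P = F / A = 5955 N / 9.6774×10⁻⁶ m² = 6.15351×10⁸ Pa
6.15351×10⁸ Pa ÷ (100 Pa/mbar) = 6.15351×10⁶ mbar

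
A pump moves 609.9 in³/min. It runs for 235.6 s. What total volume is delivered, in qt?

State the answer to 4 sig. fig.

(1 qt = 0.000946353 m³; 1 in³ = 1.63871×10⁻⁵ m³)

609.9 in³/min → 1.66575×10⁻⁴ m³/s
V = Q × t = 1.66575×10⁻⁴ × 235.6 = 0.0392451 m³
In qt: 0.0392451 / 0.000946353 = 41.4698 qt

41.47 qt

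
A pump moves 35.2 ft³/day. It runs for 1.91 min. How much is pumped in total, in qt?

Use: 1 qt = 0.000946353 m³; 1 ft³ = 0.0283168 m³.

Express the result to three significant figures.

1.40 qt

35.2 ft³/day → 1.15365×10⁻⁵ m³/s
1.91 min → 114.6 s
V = Q × t = 1.15365×10⁻⁵ × 114.6 = 0.00132208 m³
In qt: 0.00132208 / 0.000946353 = 1.39703 qt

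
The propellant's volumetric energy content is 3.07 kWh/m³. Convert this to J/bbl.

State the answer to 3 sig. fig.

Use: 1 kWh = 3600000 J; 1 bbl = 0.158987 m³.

1.76×10⁶ J/bbl

3.07 kWh/m³ × 3600000 J/kWh = 1.1052×10⁷ J/m³
1.1052×10⁷ J/m³ × 0.158987 m³/bbl = 1.75712×10⁶ J/bbl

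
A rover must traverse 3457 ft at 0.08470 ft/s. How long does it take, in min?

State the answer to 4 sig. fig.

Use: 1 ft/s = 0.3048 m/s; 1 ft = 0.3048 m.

3457 ft × 0.3048 → 1053.69 m
0.08470 ft/s × 0.3048 → 0.0258166 m/s
t = d / v = 1053.69 m / 0.0258166 m/s = 40814.4 s
40814.4 s ÷ (60 s/min) = 680.24 min

680.2 min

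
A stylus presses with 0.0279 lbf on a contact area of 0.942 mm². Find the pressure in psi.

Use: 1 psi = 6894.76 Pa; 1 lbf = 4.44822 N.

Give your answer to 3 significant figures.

19.1 psi

0.0279 lbf × 4.44822 → 0.124105 N
0.942 mm² × 10⁻⁶ → 9.42×10⁻⁷ m²
P = F / A = 0.124105 N / 9.42×10⁻⁷ m² = 131746 Pa
131746 Pa ÷ (6894.76 Pa/psi) = 19.1081 psi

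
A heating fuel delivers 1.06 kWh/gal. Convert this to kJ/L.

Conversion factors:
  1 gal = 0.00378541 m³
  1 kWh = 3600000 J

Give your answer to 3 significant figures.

1.06 kWh/gal × 3600000 J/kWh ÷ 0.00378541 m³/gal = 1.00808×10⁹ J/m³
1.00808×10⁹ J/m³ ÷ 1000 J/kJ × 0.001 m³/L = 1008.08 kJ/L

1010 kJ/L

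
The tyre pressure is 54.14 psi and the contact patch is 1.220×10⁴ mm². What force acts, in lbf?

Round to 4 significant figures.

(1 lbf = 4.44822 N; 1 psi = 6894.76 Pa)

1024 lbf

54.14 psi × 6894.76 = 373282 Pa
1.220×10⁴ mm² × 10⁻⁶ = 0.0122 m²
F = P × A = 373282 Pa × 0.0122 m² = 4554.04 N
4554.04 N ÷ (4.44822 N/lbf) = 1023.79 lbf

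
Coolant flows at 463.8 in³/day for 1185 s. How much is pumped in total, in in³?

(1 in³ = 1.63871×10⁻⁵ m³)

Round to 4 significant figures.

6.361 in³

463.8 in³/day → 8.79669×10⁻⁸ m³/s
V = Q × t = 8.79669×10⁻⁸ × 1185 = 1.04241×10⁻⁴ m³
In in³: 1.04241×10⁻⁴ / 1.63871×10⁻⁵ = 6.36116 in³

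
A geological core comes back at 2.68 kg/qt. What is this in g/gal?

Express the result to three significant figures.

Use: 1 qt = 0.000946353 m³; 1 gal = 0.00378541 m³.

2.68 kg/qt ÷ 0.000946353 m³/qt = 2831.92 kg/m³
2831.92 kg/m³ ÷ 0.001 kg/g × 0.00378541 m³/gal = 10720 g/gal

1.07×10⁴ g/gal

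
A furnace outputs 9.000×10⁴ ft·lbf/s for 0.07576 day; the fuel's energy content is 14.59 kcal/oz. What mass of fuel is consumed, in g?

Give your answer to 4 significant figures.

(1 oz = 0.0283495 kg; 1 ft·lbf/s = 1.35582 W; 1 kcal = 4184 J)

9.000×10⁴ ft·lbf/s → 122024 W
0.07576 day → 6545.66 s
E = P × t = 122024 × 6545.66 = 7.98728×10⁸ J
14.59 kcal/oz → 2.15329×10⁶ J/kg
m = E / e_s = 7.98728×10⁸ / 2.15329×10⁶ = 370.934 kg
In g: 370.934 / 0.001 = 370934 g

3.709×10⁵ g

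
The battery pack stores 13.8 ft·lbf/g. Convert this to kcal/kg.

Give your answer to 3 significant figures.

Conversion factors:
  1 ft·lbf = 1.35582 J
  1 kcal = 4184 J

13.8 ft·lbf/g × 1.35582 J/ft·lbf ÷ 0.001 kg/g = 18710.3 J/kg
18710.3 J/kg ÷ 4184 J/kcal = 4.47187 kcal/kg

4.47 kcal/kg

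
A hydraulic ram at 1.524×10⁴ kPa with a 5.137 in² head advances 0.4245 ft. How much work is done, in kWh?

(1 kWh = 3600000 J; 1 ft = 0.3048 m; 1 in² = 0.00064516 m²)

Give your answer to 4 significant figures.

0.001815 kWh

1.524×10⁴ kPa → 1.524×10⁷ Pa
5.137 in² → 0.00331419 m²
F = P × A = 1.524×10⁷ × 0.00331419 = 50508.3 N
0.4245 ft → 0.129388 m
W = F × d = 50508.3 × 0.129388 = 6535.17 J
In kWh: 6535.17 / 3600000 = 0.00181532 kWh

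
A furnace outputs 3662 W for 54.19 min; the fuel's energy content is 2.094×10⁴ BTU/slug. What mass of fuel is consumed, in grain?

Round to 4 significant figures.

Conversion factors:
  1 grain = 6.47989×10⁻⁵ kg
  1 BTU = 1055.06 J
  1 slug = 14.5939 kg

54.19 min → 3251.4 s
E = P × t = 3662 × 3251.4 = 1.19066×10⁷ J
2.094×10⁴ BTU/slug → 1.51385×10⁶ J/kg
m = E / e_s = 1.19066×10⁷ / 1.51385×10⁶ = 7.86511 kg
In grain: 7.86511 / 6.47989×10⁻⁵ = 121377 grain

1.214×10⁵ grain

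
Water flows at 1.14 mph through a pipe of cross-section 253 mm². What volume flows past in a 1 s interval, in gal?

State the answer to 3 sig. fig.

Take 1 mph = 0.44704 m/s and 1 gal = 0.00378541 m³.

0.0341 gal

1.14 mph × 0.44704 = 0.509626 m/s
253 mm² × 10⁻⁶ = 2.53×10⁻⁴ m²
V = v × A × t = 0.509626 m/s × 2.53×10⁻⁴ m² × 1 s = 1.28935×10⁻⁴ m³
1.28935×10⁻⁴ m³ ÷ (0.00378541 m³/gal) = 0.034061 gal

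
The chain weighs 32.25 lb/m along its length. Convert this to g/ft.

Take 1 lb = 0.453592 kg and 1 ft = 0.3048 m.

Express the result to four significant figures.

4459 g/ft

32.25 lb/m × 0.453592 kg/lb = 14.6283 kg/m
14.6283 kg/m ÷ 0.001 kg/g × 0.3048 m/ft = 4458.71 g/ft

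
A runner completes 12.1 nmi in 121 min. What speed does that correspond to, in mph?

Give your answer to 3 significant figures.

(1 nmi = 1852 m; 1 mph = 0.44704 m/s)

6.90 mph

12.1 nmi × 1852 = 22409.2 m
121 min × 60 = 7260 s
v = d / t = 22409.2 m / 7260 s = 3.08667 m/s
3.08667 m/s ÷ (0.44704 m/s/mph) = 6.90468 mph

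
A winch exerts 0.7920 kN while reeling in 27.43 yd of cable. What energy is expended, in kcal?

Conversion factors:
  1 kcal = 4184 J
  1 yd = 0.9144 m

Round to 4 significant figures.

0.7920 kN × 1000 = 792 N
27.43 yd × 0.9144 = 25.082 m
W = F × d = 792 N × 25.082 m = 19864.9 J
19864.9 J ÷ (4184 J/kcal) = 4.74783 kcal

4.748 kcal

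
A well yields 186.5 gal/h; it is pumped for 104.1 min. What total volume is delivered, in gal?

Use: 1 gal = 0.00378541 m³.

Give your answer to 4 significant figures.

323.6 gal

186.5 gal/h → 1.96105×10⁻⁴ m³/s
104.1 min → 6246 s
V = Q × t = 1.96105×10⁻⁴ × 6246 = 1.22487 m³
In gal: 1.22487 / 0.00378541 = 323.577 gal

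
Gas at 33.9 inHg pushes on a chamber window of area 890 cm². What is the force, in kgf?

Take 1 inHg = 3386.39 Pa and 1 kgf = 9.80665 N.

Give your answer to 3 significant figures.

33.9 inHg × 3386.39 = 114799 Pa
890 cm² × 0.0001 = 0.089 m²
F = P × A = 114799 Pa × 0.089 m² = 10217.1 N
10217.1 N ÷ (9.80665 N/kgf) = 1041.85 kgf

1040 kgf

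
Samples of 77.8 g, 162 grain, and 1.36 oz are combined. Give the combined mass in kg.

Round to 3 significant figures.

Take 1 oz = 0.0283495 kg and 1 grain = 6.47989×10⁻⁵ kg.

77.8 g × 0.001 → 0.0778 kg
162 grain × 6.47989×10⁻⁵ → 0.0104974 kg
1.36 oz × 0.0283495 → 0.0385553 kg
Combined: 0.0778 + 0.0104974 + 0.0385553 = 0.126853 kg

0.127 kg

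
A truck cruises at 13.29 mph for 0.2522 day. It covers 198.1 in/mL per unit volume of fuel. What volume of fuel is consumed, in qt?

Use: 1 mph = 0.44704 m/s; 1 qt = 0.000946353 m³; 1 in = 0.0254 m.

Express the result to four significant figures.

13.29 mph → 5.94116 m/s
0.2522 day → 21790.1 s
d = v × t = 5.94116 × 21790.1 = 129458 m
198.1 in/mL → 5.03174×10⁶ m/m³
V = d / (distance per unit fuel) = 129458 / 5.03174×10⁶ = 0.0257283 m³
In qt: 0.0257283 / 0.000946353 = 27.1868 qt

27.19 qt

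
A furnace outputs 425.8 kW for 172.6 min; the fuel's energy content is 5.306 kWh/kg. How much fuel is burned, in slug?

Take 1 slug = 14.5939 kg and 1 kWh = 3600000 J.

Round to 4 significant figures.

425.8 kW → 425800 W
172.6 min → 10356 s
E = P × t = 425800 × 10356 = 4.40958×10⁹ J
5.306 kWh/kg → 1.91016×10⁷ J/kg
m = E / e_s = 4.40958×10⁹ / 1.91016×10⁷ = 230.849 kg
In slug: 230.849 / 14.5939 = 15.8182 slug

15.82 slug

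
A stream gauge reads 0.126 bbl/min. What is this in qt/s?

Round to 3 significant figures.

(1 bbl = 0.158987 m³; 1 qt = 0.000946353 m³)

0.353 qt/s

0.126 bbl/min × 0.158987 m³/bbl ÷ 60 s/min = 3.33873×10⁻⁴ m³/s
3.33873×10⁻⁴ m³/s ÷ 0.000946353 m³/qt = 0.3528 qt/s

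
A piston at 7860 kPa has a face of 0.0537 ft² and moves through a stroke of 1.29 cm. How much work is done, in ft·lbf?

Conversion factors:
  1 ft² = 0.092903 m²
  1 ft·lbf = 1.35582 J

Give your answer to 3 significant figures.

373 ft·lbf

7860 kPa → 7.86×10⁶ Pa
0.0537 ft² → 0.00498889 m²
F = P × A = 7.86×10⁶ × 0.00498889 = 39212.7 N
1.29 cm → 0.0129 m
W = F × d = 39212.7 × 0.0129 = 505.844 J
In ft·lbf: 505.844 / 1.35582 = 373.091 ft·lbf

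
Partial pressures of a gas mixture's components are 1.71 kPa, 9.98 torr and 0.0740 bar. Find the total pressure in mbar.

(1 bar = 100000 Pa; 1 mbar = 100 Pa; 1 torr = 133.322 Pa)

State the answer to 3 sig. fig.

1.71 kPa × 1000 = 1710 Pa
9.98 torr × 133.322 = 1330.55 Pa
0.0740 bar × 100000 = 7400 Pa
Sum: 1710 + 1330.55 + 7400 = 10440.6 Pa
In mbar: 10440.6 / 100 = 104.406 mbar

104 mbar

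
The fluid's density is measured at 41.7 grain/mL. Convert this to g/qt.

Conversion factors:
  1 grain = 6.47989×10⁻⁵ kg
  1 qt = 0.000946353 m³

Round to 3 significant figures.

2560 g/qt

41.7 grain/mL × 6.47989×10⁻⁵ kg/grain ÷ 10⁻⁶ m³/mL = 2702.11 kg/m³
2702.11 kg/m³ ÷ 0.001 kg/g × 0.000946353 m³/qt = 2557.15 g/qt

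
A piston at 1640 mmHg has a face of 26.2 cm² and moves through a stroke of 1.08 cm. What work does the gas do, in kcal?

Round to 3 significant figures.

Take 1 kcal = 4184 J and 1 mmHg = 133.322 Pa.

1640 mmHg → 218648 Pa
26.2 cm² → 0.00262 m²
F = P × A = 218648 × 0.00262 = 572.858 N
1.08 cm → 0.0108 m
W = F × d = 572.858 × 0.0108 = 6.18687 J
In kcal: 6.18687 / 4184 = 0.0014787 kcal

0.00148 kcal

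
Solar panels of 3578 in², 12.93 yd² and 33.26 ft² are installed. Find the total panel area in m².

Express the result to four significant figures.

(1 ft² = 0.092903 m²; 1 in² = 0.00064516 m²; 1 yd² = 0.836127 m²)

3578 in² × 0.00064516 = 2.30838 m²
12.93 yd² × 0.836127 = 10.8111 m²
33.26 ft² × 0.092903 = 3.08995 m²
Sum: 2.30838 + 10.8111 + 3.08995 = 16.2094 m²

16.21 m²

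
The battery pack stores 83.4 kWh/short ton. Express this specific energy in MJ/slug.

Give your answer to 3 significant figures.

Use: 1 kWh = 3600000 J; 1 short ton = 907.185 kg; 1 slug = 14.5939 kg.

4.83 MJ/slug

83.4 kWh/short ton × 3600000 J/kWh ÷ 907.185 kg/short ton = 330958 J/kg
330958 J/kg ÷ 1000000 J/MJ × 14.5939 kg/slug = 4.82997 MJ/slug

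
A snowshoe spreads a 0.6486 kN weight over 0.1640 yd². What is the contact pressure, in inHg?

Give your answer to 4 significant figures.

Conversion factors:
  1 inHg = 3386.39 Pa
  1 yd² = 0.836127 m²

0.6486 kN × 1000 → 648.6 N
0.1640 yd² × 0.836127 → 0.137125 m²
P = F / A = 648.6 N / 0.137125 m² = 4729.99 Pa
4729.99 Pa ÷ (3386.39 Pa/inHg) = 1.39676 inHg

1.397 inHg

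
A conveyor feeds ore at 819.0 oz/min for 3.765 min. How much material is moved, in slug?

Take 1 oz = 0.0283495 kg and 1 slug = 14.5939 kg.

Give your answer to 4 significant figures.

5.990 slug

819.0 oz/min → 0.386971 kg/s
3.765 min → 225.9 s
m = ṁ × t = 0.386971 × 225.9 = 87.4167 kg
In slug: 87.4167 / 14.5939 = 5.98995 slug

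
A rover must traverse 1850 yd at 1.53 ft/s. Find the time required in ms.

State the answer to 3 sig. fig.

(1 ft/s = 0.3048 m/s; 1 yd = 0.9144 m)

3.63×10⁶ ms

1850 yd × 0.9144 → 1691.64 m
1.53 ft/s × 0.3048 → 0.466344 m/s
t = d / v = 1691.64 m / 0.466344 m/s = 3627.45 s
3627.45 s ÷ (0.001 s/ms) = 3.62745×10⁶ ms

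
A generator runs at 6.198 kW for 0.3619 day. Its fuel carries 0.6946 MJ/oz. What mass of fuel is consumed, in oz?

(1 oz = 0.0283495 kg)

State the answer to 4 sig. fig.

279.0 oz

6.198 kW → 6198 W
0.3619 day → 31268.2 s
E = P × t = 6198 × 31268.2 = 1.938×10⁸ J
0.6946 MJ/oz → 2.45013×10⁷ J/kg
m = E / e_s = 1.938×10⁸ / 2.45013×10⁷ = 7.90978 kg
In oz: 7.90978 / 0.0283495 = 279.01 oz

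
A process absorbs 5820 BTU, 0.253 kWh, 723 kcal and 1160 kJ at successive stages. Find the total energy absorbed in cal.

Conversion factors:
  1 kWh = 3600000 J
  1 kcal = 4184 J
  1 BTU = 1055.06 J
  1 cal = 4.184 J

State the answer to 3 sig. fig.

5820 BTU × 1055.06 → 6.14045×10⁶ J
0.253 kWh × 3600000 → 910800 J
723 kcal × 4184 → 3.02503×10⁶ J
1160 kJ × 1000 → 1.16×10⁶ J
Total: 6.14045×10⁶ + 910800 + 3.02503×10⁶ + 1.16×10⁶ = 1.12363×10⁷ J
In cal: 1.12363×10⁷ / 4.184 = 2.68554×10⁶ cal

2.69×10⁶ cal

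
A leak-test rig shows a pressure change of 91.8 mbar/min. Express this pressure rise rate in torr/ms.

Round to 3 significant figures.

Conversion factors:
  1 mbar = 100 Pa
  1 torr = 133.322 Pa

91.8 mbar/min × 100 Pa/mbar ÷ 60 s/min = 153 Pa/s
153 Pa/s ÷ 133.322 Pa/torr × 0.001 s/ms = 0.0011476 torr/ms

0.00115 torr/ms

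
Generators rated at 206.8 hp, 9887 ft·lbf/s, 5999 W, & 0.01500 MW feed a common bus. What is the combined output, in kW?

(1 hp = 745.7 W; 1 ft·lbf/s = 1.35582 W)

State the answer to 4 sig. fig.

188.6 kW

206.8 hp × 745.7 → 154211 W
9887 ft·lbf/s × 1.35582 → 13405 W
5999 W (already W)
0.01500 MW × 1000000 → 15000 W
Sum: 154211 + 13405 + 5999 + 15000 = 188615 W
In kW: 188615 / 1000 = 188.615 kW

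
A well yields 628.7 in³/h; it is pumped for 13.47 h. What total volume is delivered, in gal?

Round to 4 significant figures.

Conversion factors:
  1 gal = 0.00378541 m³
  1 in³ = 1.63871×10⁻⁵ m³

628.7 in³/h → 2.86182×10⁻⁶ m³/s
13.47 h → 48492 s
V = Q × t = 2.86182×10⁻⁶ × 48492 = 0.138775 m³
In gal: 0.138775 / 0.00378541 = 36.6605 gal

36.66 gal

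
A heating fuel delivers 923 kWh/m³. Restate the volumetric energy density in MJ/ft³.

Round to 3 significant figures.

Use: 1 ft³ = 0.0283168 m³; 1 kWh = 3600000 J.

94.1 MJ/ft³

923 kWh/m³ × 3600000 J/kWh = 3.3228×10⁹ J/m³
3.3228×10⁹ J/m³ ÷ 1000000 J/MJ × 0.0283168 m³/ft³ = 94.0911 MJ/ft³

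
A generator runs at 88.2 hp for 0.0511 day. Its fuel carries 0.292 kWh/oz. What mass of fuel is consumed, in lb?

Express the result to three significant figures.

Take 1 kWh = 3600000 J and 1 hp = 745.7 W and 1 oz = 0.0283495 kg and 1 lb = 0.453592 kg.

17.3 lb

88.2 hp → 65770.7 W
0.0511 day → 4415.04 s
E = P × t = 65770.7 × 4415.04 = 2.9038×10⁸ J
0.292 kWh/oz → 3.708×10⁷ J/kg
m = E / e_s = 2.9038×10⁸ / 3.708×10⁷ = 7.83118 kg
In lb: 7.83118 / 0.453592 = 17.2648 lb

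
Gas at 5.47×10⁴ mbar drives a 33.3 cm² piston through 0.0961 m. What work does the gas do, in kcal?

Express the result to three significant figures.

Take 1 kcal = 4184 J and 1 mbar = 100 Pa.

5.47×10⁴ mbar → 5.47×10⁶ Pa
33.3 cm² → 0.00333 m²
F = P × A = 5.47×10⁶ × 0.00333 = 18215.1 N
W = F × d = 18215.1 × 0.0961 = 1750.47 J
In kcal: 1750.47 / 4184 = 0.418372 kcal

0.418 kcal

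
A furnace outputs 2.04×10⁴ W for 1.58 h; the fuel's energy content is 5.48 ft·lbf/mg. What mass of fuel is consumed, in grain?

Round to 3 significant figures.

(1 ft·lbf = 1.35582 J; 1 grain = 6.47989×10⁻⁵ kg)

1.58 h → 5688 s
E = P × t = 20400 × 5688 = 1.16035×10⁸ J
5.48 ft·lbf/mg → 7.42989×10⁶ J/kg
m = E / e_s = 1.16035×10⁸ / 7.42989×10⁶ = 15.6173 kg
In grain: 15.6173 / 6.47989×10⁻⁵ = 241012 grain

2.41×10⁵ grain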